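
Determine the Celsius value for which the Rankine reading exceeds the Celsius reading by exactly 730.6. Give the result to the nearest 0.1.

298.7°C

Let C be the Celsius reading. The Rankine reading is R = 1.8·C + 491.67.
Require R - C = 730.6: (0.8)·C + 491.67 = 730.6.
C = (730.6 - 491.67) / (0.8) = 298.7.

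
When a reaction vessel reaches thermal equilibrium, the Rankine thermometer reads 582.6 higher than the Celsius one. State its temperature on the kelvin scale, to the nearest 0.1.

386.8 K

Let x be the Celsius reading; then the Rankine reading is 1.8·x + 491.67.
(1.8·x + 491.67) - x = 582.6  ⇒  (0.8)·x = 90.93  ⇒  x = 113.6625°C.
In kelvin: 113.6625 + 273.15 = 386.8 K.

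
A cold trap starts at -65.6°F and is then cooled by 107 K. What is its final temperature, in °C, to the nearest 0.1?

Initial temperature in Celsius: (-65.6 - 32) × 5/9 = -54.2222°C.
The 107 K change is an interval; Kelvin and Celsius degrees are the same size, so ΔC = -107°C.
Final Celsius temperature: -54.2222 - 107.0000 = -161.2222°C.

-161.2°C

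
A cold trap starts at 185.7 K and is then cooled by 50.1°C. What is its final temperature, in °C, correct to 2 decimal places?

Initial temperature in Celsius: 185.7 - 273.15 = -87.4500°C.
Final Celsius temperature: -87.4500 - 50.1000 = -137.5500°C.

-137.55°C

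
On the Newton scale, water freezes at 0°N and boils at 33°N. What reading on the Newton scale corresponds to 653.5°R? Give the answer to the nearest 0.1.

First in Celsius: (653.5 - 491.67) × 5/9 = 89.9056°C.
Linearly onto the Newton scale: 0 + (89.9056 / 100) × (33 - 0) = 29.7°N.

29.7°N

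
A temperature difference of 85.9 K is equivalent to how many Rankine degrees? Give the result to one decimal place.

For a temperature interval the offset drops out; only the factor 1.8 applies.
85.9 × 1.8 = 154.6.

154.6°R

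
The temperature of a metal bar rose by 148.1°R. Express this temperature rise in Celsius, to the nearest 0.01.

82.28°C

An interval of 1°R corresponds to 5/9°C.
148.1 × 5/9 = 82.28.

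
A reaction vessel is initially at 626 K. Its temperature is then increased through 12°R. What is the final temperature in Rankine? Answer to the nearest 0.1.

1138.8°R

Initial temperature in Celsius: 626 - 273.15 = 352.8500°C.
The 12°R change is an interval, so only the factor 5/9 applies: +12 × 5/9 = +6.6667°C.
Final Celsius temperature: 352.8500 + 6.6667 = 359.5167°C.
In Rankine: 359.5167 × 1.8 + 491.67 = 1138.8°R.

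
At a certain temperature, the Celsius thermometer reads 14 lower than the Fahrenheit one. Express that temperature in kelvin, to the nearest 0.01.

250.65 K

Let x be the Fahrenheit reading; then the Celsius reading is 5/9·x - 17.7778.
(5/9·x - 17.7778) - x = -14  ⇒  (-4/9)·x = 34/9  ⇒  x = -8.5000°F.
In Celsius: (-8.5 - 32) × 5/9 = -22.5000°C.
In kelvin: -22.5000 + 273.15 = 250.65 K.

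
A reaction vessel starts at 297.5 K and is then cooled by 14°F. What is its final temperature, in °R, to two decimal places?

521.50°R

Initial temperature in Celsius: 297.5 - 273.15 = 24.3500°C.
The 14°F change is an interval, so only the factor 5/9 applies: -14 × 5/9 = -7.7778°C.
Final Celsius temperature: 24.3500 - 7.7778 = 16.5722°C.
In Rankine: 16.5722 × 1.8 + 491.67 = 521.50°R.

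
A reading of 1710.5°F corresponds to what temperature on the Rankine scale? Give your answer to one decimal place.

2170.2°R

In Celsius: (1710.5 - 32) × 5/9 = 932.5000°C.
In Rankine: 932.5000 × 1.8 + 491.67 = 2170.2°R.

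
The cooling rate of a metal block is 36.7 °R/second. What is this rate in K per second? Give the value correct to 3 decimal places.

20.389 K/second

Since only a temperature interval is involved, the additive offset between the scales drops out.
A change of 1°R is a change of 5/9 K, so 36.7 × 5/9 = 20.389.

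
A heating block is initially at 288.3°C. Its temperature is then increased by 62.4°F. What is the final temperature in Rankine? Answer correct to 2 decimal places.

1073.01°R

The 62.4°F change is an interval, so only the factor 5/9 applies: +62.4 × 5/9 = +34.6667°C.
Final Celsius temperature: 288.3000 + 34.6667 = 322.9667°C.
In Rankine: 322.9667 × 1.8 + 491.67 = 1073.01°R.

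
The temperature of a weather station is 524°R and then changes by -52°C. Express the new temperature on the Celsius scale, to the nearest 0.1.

Initial temperature in Celsius: (524 - 491.67) × 5/9 = 17.9611°C.
Final Celsius temperature: 17.9611 - 52.0000 = -34.0389°C.

-34.0°C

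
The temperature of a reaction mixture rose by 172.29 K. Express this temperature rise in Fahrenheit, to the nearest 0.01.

Only the scale ratio 1.8 matters for a change in temperature.
172.29 × 1.8 = 310.12.

310.12°F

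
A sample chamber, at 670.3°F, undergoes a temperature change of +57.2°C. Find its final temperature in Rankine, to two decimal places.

Initial temperature in Celsius: (670.3 - 32) × 5/9 = 354.6111°C.
Final Celsius temperature: 354.6111 + 57.2000 = 411.8111°C.
In Rankine: 411.8111 × 1.8 + 491.67 = 1232.93°R.

1232.93°R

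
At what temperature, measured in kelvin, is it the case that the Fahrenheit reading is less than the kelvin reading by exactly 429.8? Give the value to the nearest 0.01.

Let K be the kelvin reading. The Fahrenheit reading is F = 1.8·K - 459.67.
Require F - K = -429.8: (0.8)·K - 459.67 = -429.8.
K = (-429.8 + 459.67) / (0.8) = 37.34.

37.34 K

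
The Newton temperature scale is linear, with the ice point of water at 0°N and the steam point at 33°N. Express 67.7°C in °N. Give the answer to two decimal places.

22.34°N

Linearly onto the Newton scale: 0 + (67.7000 / 100) × (33 - 0) = 22.34°N.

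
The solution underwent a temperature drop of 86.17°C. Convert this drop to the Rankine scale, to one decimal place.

Only the scale ratio 1.8 matters for a change in temperature.
86.17 × 1.8 = 155.1.

155.1°R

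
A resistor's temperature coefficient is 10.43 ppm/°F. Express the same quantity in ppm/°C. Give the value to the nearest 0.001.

18.774 ppm/°C

The quantity depends on a temperature interval, so only the ratio of degree sizes applies; the offset between the scales is irrelevant.
A change of 1°C is a change of 1.8°F, so per °C the value is 10.43 × 1.8 = 18.774.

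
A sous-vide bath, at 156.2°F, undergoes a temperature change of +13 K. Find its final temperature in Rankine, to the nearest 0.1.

639.3°R

Initial temperature in Celsius: (156.2 - 32) × 5/9 = 69.0000°C.
The 13 K change is an interval; Kelvin and Celsius degrees are the same size, so ΔC = +13°C.
Final Celsius temperature: 69.0000 + 13.0000 = 82.0000°C.
In Rankine: 82.0000 × 1.8 + 491.67 = 639.3°R.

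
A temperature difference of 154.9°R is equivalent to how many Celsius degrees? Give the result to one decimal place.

For a temperature interval the offset drops out; only the factor 5/9 applies.
154.9 × 5/9 = 86.1.

86.1°C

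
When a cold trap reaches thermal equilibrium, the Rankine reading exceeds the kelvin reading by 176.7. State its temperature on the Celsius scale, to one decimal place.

Let x be the Rankine reading; then the kelvin reading is 5/9·x.
(5/9·x) - x = -176.7  ⇒  (-4/9)·x = -176.7  ⇒  x = 397.5750°R.
In Celsius: (397.575 - 491.67) × 5/9 = -52.3°C.

-52.3°C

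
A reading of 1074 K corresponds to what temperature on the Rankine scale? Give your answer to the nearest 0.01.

In Celsius: 1074 - 273.15 = 800.8500°C.
In Rankine: 800.8500 × 1.8 + 491.67 = 1933.20°R.

1933.20°R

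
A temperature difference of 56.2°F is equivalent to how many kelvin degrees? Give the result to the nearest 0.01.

31.22 K

For a temperature interval the offset drops out; only the factor 5/9 applies.
56.2 × 5/9 = 31.22.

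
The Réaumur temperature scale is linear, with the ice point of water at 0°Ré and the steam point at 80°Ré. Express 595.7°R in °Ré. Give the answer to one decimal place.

46.2°Ré

First in Celsius: (595.7 - 491.67) × 5/9 = 57.7944°C.
Linearly onto the Réaumur scale: 0 + (57.7944 / 100) × (80 - 0) = 46.2°Ré.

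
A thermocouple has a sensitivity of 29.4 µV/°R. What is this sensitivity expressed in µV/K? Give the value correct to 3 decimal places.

The quantity depends on a temperature interval, so only the ratio of degree sizes applies; the offset between the scales is irrelevant.
A change of 1 K is a change of 1.8°R, so per K the value is 29.4 × 1.8 = 52.920.

52.920 µV/K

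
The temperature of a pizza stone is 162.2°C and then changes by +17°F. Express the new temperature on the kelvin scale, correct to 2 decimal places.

The 17°F change is an interval, so only the factor 5/9 applies: +17 × 5/9 = +9.4444°C.
Final Celsius temperature: 162.2000 + 9.4444 = 171.6444°C.
In kelvin: 171.6444 + 273.15 = 444.79 K.

444.79 K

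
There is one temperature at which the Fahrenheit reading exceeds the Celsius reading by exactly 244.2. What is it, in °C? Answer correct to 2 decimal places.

265.25°C

Let C be the Celsius reading. The Fahrenheit reading is F = 1.8·C + 32.
Require F - C = 244.2: (0.8)·C + 32 = 244.2.
C = (244.2 - 32) / (0.8) = 265.25.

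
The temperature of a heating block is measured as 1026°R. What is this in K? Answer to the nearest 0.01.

In Celsius: (1026 - 491.67) × 5/9 = 296.8500°C.
In kelvin: 296.8500 + 273.15 = 570.00 K.

570.00 K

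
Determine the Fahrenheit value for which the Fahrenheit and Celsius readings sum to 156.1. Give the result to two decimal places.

Let F be the Fahrenheit reading. The Celsius reading is C = 5/9·F - 17.7778.
Require F + C = 156.1: (14/9)·F - 17.7778 = 156.1.
F = (156.1 + 17.7778) / (14/9) = 111.78.

111.78°F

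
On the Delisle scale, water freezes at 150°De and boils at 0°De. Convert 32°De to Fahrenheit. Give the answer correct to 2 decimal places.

Linear interpolation between the fixed points: C = (32 - 150) × 100 / (0 - 150) = 78.6667°C.
Then 78.6667 × 1.8 + 32 = 173.60°F.

173.60°F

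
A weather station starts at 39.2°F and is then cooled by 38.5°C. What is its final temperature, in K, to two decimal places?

Initial temperature in Celsius: (39.2 - 32) × 5/9 = 4.0000°C.
Final Celsius temperature: 4.0000 - 38.5000 = -34.5000°C.
In kelvin: -34.5000 + 273.15 = 238.65 K.

238.65 K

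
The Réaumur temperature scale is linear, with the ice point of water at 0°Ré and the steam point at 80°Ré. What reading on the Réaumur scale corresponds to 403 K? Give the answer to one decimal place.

103.9°Ré

First in Celsius: 403 - 273.15 = 129.8500°C.
Linearly onto the Réaumur scale: 0 + (129.8500 / 100) × (80 - 0) = 103.9°Ré.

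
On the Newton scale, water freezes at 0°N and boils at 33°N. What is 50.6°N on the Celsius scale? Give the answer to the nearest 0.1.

Linear interpolation between the fixed points: C = (50.6 - 0) × 100 / (33 - 0) = 153.3333°C.

153.3°C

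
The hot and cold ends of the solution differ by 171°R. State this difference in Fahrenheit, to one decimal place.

171.0°F

Rankine and Fahrenheit degrees are the same size, so the interval is unchanged: 171.0.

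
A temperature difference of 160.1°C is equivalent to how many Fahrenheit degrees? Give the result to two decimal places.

288.18°F

An interval of 1°C corresponds to 1.8°F.
160.1 × 1.8 = 288.18.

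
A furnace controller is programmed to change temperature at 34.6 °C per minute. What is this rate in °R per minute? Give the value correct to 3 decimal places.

Since only a temperature interval is involved, the additive offset between the scales drops out.
A change of 1°C is a change of 1.8°R, so 34.6 × 1.8 = 62.280.

62.280 °R/minute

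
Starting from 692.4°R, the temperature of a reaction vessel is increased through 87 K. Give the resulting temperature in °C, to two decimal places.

198.52°C

Initial temperature in Celsius: (692.4 - 491.67) × 5/9 = 111.5167°C.
The 87 K change is an interval; Kelvin and Celsius degrees are the same size, so ΔC = +87°C.
Final Celsius temperature: 111.5167 + 87.0000 = 198.5167°C.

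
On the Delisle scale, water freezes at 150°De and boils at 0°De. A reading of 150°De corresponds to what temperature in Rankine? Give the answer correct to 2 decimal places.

Linear interpolation between the fixed points: C = (150 - 150) × 100 / (0 - 150) = 0.0000°C.
Then 0.0000 × 1.8 + 491.67 = 491.67°R.

491.67°R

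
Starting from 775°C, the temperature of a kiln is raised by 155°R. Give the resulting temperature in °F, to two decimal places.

The 155°R change is an interval, so only the factor 5/9 applies: +155 × 5/9 = +86.1111°C.
Final Celsius temperature: 775.0000 + 86.1111 = 861.1111°C.
In Fahrenheit: 861.1111 × 1.8 + 32 = 1582.00°F.

1582.00°F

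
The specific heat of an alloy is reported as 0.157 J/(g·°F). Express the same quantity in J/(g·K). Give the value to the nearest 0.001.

Since only a temperature interval is involved, the additive offset between the scales drops out.
A change of 1 K is a change of 1.8°F, so per K the value is 0.157 × 1.8 = 0.283.

0.283 J/(g·K)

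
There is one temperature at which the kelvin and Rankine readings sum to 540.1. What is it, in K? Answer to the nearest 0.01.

192.89 K

Let K be the kelvin reading. The Rankine reading is R = 1.8·K.
Require K + R = 540.1: (2.8)·K = 540.1.
K = (540.1) / (2.8) = 192.89.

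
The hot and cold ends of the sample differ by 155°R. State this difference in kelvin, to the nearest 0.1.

An interval of 1°R corresponds to 5/9 K.
155 × 5/9 = 86.1.

86.1 K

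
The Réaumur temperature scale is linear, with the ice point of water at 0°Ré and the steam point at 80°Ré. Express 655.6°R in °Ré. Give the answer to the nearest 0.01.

72.86°Ré

First in Celsius: (655.6 - 491.67) × 5/9 = 91.0722°C.
Linearly onto the Réaumur scale: 0 + (91.0722 / 100) × (80 - 0) = 72.86°Ré.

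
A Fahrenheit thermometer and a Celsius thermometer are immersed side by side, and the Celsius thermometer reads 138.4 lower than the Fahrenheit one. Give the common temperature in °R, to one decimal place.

Let x be the Fahrenheit reading; then the Celsius reading is 5/9·x - 17.7778.
(5/9·x - 17.7778) - x = -138.4  ⇒  (-4/9)·x = -120.622  ⇒  x = 271.4000°F.
In Celsius: (271.4 - 32) × 5/9 = 133.0000°C.
In Rankine: 133.0000 × 1.8 + 491.67 = 731.1°R.

731.1°R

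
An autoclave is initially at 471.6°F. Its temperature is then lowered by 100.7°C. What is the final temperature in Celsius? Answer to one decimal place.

Initial temperature in Celsius: (471.6 - 32) × 5/9 = 244.2222°C.
Final Celsius temperature: 244.2222 - 100.7000 = 143.5222°C.

143.5°C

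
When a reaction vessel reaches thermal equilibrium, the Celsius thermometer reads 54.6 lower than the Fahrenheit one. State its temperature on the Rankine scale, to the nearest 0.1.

542.5°R

Let x be the Fahrenheit reading; then the Celsius reading is 5/9·x - 17.7778.
(5/9·x - 17.7778) - x = -54.6  ⇒  (-4/9)·x = -36.8222  ⇒  x = 82.8500°F.
In Celsius: (82.85 - 32) × 5/9 = 28.2500°C.
In Rankine: 28.2500 × 1.8 + 491.67 = 542.5°R.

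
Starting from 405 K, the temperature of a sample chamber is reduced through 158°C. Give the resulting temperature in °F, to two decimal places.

Initial temperature in Celsius: 405 - 273.15 = 131.8500°C.
Final Celsius temperature: 131.8500 - 158.0000 = -26.1500°C.
In Fahrenheit: -26.1500 × 1.8 + 32 = -15.07°F.

-15.07°F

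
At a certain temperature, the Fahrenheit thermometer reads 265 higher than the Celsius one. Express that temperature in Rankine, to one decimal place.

1015.9°R

Let x be the Celsius reading; then the Fahrenheit reading is 1.8·x + 32.
(1.8·x + 32) - x = 265  ⇒  (0.8)·x = 233  ⇒  x = 291.2500°C.
In Rankine: 291.2500 × 1.8 + 491.67 = 1015.9°R.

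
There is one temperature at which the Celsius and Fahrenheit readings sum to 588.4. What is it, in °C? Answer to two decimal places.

198.71°C

Let C be the Celsius reading. The Fahrenheit reading is F = 1.8·C + 32.
Require C + F = 588.4: (2.8)·C + 32 = 588.4.
C = (588.4 - 32) / (2.8) = 198.71.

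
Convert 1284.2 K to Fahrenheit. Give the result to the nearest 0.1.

In Celsius: 1284.2 - 273.15 = 1011.0500°C.
In Fahrenheit: 1011.0500 × 1.8 + 32 = 1851.9°F.

1851.9°F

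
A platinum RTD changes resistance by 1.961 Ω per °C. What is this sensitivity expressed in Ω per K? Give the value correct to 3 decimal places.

The quantity depends on a temperature interval, so only the ratio of degree sizes applies; the offset between the scales is irrelevant.
A change of 1 K is a change of 1°C, so per K the value is 1.961 × 1 = 1.961.

1.961 Ω per K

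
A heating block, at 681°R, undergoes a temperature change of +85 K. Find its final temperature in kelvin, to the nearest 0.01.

463.33 K

Initial temperature in Celsius: (681 - 491.67) × 5/9 = 105.1833°C.
The 85 K change is an interval; Kelvin and Celsius degrees are the same size, so ΔC = +85°C.
Final Celsius temperature: 105.1833 + 85.0000 = 190.1833°C.
In kelvin: 190.1833 + 273.15 = 463.33 K.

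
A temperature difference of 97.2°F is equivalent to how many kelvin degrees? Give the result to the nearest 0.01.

54.00 K

For a temperature interval the offset drops out; only the factor 5/9 applies.
97.2 × 5/9 = 54.00.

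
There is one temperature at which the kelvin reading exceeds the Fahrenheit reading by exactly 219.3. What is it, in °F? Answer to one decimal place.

Let F be the Fahrenheit reading. The kelvin reading is K = 5/9·F + 255.372.
Require K - F = 219.3: (-4/9)·F + 255.372 = 219.3.
F = (219.3 - 255.372) / (-4/9) = 81.2.

81.2°F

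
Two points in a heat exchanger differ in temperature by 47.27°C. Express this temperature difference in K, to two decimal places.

47.27 K

Celsius and kelvin degrees are the same size, so the interval is unchanged: 47.27.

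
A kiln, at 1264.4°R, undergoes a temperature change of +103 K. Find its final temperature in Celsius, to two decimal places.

Initial temperature in Celsius: (1264.4 - 491.67) × 5/9 = 429.2944°C.
The 103 K change is an interval; Kelvin and Celsius degrees are the same size, so ΔC = +103°C.
Final Celsius temperature: 429.2944 + 103.0000 = 532.2944°C.

532.29°C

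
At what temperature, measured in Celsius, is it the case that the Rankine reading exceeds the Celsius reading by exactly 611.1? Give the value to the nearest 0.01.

149.29°C

Let C be the Celsius reading. The Rankine reading is R = 1.8·C + 491.67.
Require R - C = 611.1: (0.8)·C + 491.67 = 611.1.
C = (611.1 - 491.67) / (0.8) = 149.29.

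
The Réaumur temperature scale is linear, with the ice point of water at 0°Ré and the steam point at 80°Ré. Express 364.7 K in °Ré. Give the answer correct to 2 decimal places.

First in Celsius: 364.7 - 273.15 = 91.5500°C.
Linearly onto the Réaumur scale: 0 + (91.5500 / 100) × (80 - 0) = 73.24°Ré.

73.24°Ré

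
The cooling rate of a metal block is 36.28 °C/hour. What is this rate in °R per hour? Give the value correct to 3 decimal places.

65.304 °R/hour

Since only a temperature interval is involved, the additive offset between the scales drops out.
A change of 1°C is a change of 1.8°R, so 36.28 × 1.8 = 65.304.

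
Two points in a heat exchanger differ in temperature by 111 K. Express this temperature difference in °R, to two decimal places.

199.80°R

Only the scale ratio 1.8 matters for a change in temperature.
111 × 1.8 = 199.80.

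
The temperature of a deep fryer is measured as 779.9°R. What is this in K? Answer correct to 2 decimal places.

433.28 K

In Celsius: (779.9 - 491.67) × 5/9 = 160.1278°C.
In kelvin: 160.1278 + 273.15 = 433.28 K.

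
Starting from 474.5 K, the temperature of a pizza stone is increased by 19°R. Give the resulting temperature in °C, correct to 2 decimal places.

211.91°C

Initial temperature in Celsius: 474.5 - 273.15 = 201.3500°C.
The 19°R change is an interval, so only the factor 5/9 applies: +19 × 5/9 = +10.5556°C.
Final Celsius temperature: 201.3500 + 10.5556 = 211.9056°C.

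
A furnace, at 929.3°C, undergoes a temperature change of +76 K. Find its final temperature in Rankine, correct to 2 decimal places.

The 76 K change is an interval; Kelvin and Celsius degrees are the same size, so ΔC = +76°C.
Final Celsius temperature: 929.3000 + 76.0000 = 1005.3000°C.
In Rankine: 1005.3000 × 1.8 + 491.67 = 2301.21°R.

2301.21°R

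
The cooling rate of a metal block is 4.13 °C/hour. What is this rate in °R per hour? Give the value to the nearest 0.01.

7.43 °R/hour

Since only a temperature interval is involved, the additive offset between the scales drops out.
A change of 1°C is a change of 1.8°R, so 4.13 × 1.8 = 7.43.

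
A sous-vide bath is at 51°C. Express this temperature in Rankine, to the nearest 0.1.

In Rankine: 51.0000 × 1.8 + 491.67 = 583.5°R.

583.5°R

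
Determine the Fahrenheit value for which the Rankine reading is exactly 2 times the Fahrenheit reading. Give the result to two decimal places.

459.67°F

Let F be the Fahrenheit reading. The Rankine reading is R = 1·F + 459.67.
Require R = 2·F: 1·F + 459.67 = 2·F.
(-1)·F = -459.67  ⇒  F = 459.67.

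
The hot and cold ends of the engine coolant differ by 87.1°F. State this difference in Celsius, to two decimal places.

48.39°C

An interval of 1°F corresponds to 5/9°C.
87.1 × 5/9 = 48.39.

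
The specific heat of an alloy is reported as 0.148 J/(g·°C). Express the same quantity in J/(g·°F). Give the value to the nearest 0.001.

Since only a temperature interval is involved, the additive offset between the scales drops out.
A change of 1°F is a change of 5/9°C, so per °F the value is 0.148 × 5/9 = 0.082.

0.082 J/(g·°F)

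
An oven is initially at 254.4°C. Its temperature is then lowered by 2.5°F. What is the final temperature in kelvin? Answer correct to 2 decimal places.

The 2.5°F change is an interval, so only the factor 5/9 applies: -2.5 × 5/9 = -1.3889°C.
Final Celsius temperature: 254.4000 - 1.3889 = 253.0111°C.
In kelvin: 253.0111 + 273.15 = 526.16 K.

526.16 K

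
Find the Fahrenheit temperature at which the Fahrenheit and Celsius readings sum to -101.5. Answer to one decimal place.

-53.8°F

Let F be the Fahrenheit reading. The Celsius reading is C = 5/9·F - 17.7778.
Require F + C = -101.5: (14/9)·F - 17.7778 = -101.5.
F = (-101.5 + 17.7778) / (14/9) = -53.8.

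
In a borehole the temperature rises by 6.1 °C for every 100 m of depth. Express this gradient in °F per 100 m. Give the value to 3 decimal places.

The quantity depends on a temperature interval, so only the ratio of degree sizes applies; the offset between the scales is irrelevant.
A change of 1°C is a change of 1.8°F, so 6.1 × 1.8 = 10.980.

10.980 °F/100 m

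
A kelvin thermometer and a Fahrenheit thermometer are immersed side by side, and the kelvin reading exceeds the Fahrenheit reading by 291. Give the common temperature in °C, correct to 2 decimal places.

Let x be the kelvin reading; then the Fahrenheit reading is 1.8·x - 459.67.
(1.8·x - 459.67) - x = -291  ⇒  (0.8)·x = 168.67  ⇒  x = 210.8375 K.
In Celsius: 210.8375 - 273.15 = -62.31°C.

-62.31°C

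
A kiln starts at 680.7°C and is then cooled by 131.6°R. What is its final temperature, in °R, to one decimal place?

1585.3°R

The 131.6°R change is an interval, so only the factor 5/9 applies: -131.6 × 5/9 = -73.1111°C.
Final Celsius temperature: 680.7000 - 73.1111 = 607.5889°C.
In Rankine: 607.5889 × 1.8 + 491.67 = 1585.3°R.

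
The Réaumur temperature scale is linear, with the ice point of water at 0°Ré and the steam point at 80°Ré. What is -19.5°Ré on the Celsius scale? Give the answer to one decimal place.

-24.4°C

Linear interpolation between the fixed points: C = (-19.5 - 0) × 100 / (80 - 0) = -24.3750°C.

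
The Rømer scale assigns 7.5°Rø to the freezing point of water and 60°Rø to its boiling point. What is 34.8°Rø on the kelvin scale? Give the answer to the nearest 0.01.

Linear interpolation between the fixed points: C = (34.8 - 7.5) × 100 / (60 - 7.5) = 52.0000°C.
Then 52.0000 + 273.15 = 325.15 K.

325.15 K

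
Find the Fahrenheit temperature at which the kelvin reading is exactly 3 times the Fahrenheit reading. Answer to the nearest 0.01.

104.47°F

Let F be the Fahrenheit reading. The kelvin reading is K = 5/9·F + 255.372.
Require K = 3·F: 5/9·F + 255.372 = 3·F.
(-22/9)·F = -255.372  ⇒  F = 104.47.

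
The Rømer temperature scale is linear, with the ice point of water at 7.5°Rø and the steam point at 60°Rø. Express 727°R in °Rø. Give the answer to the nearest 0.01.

First in Celsius: (727 - 491.67) × 5/9 = 130.7389°C.
Linearly onto the Rømer scale: 7.5 + (130.7389 / 100) × (60 - 7.5) = 76.14°Rø.

76.14°Rø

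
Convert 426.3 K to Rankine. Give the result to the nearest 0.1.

767.3°R

In Celsius: 426.3 - 273.15 = 153.1500°C.
In Rankine: 153.1500 × 1.8 + 491.67 = 767.3°R.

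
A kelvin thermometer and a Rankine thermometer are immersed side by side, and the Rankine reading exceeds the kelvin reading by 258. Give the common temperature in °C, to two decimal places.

Let x be the kelvin reading; then the Rankine reading is 1.8·x.
(1.8·x) - x = 258  ⇒  (0.8)·x = 258  ⇒  x = 322.5000 K.
In Celsius: 322.5 - 273.15 = 49.35°C.

49.35°C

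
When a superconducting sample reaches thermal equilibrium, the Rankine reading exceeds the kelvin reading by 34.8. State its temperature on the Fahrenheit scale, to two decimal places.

-381.37°F

Let x be the Rankine reading; then the kelvin reading is 5/9·x.
(5/9·x) - x = -34.8  ⇒  (-4/9)·x = -34.8  ⇒  x = 78.3000°R.
In Celsius: (78.3 - 491.67) × 5/9 = -229.6500°C.
In Fahrenheit: -229.6500 × 1.8 + 32 = -381.37°F.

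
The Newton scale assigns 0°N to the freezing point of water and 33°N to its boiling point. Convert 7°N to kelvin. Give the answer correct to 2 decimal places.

294.36 K

Linear interpolation between the fixed points: C = (7 - 0) × 100 / (33 - 0) = 21.2121°C.
Then 21.2121 + 273.15 = 294.36 K.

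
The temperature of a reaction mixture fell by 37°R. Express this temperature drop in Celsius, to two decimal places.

20.56°C

Only the scale ratio 5/9 matters for a change in temperature.
37 × 5/9 = 20.56.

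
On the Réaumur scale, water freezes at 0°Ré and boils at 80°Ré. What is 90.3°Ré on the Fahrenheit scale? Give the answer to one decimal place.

235.2°F

Linear interpolation between the fixed points: C = (90.3 - 0) × 100 / (80 - 0) = 112.8750°C.
Then 112.8750 × 1.8 + 32 = 235.2°F.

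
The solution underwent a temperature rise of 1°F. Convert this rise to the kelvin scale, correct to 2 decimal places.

For a temperature interval the offset drops out; only the factor 5/9 applies.
1 × 5/9 = 0.56.

0.56 K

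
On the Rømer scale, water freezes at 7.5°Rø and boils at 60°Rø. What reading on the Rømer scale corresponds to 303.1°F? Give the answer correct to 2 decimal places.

86.57°Rø

First in Celsius: (303.1 - 32) × 5/9 = 150.6111°C.
Linearly onto the Rømer scale: 7.5 + (150.6111 / 100) × (60 - 7.5) = 86.57°Rø.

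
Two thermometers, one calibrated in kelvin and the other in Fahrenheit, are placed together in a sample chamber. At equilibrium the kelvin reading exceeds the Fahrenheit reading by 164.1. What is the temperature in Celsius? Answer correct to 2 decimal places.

Let x be the kelvin reading; then the Fahrenheit reading is 1.8·x - 459.67.
(1.8·x - 459.67) - x = -164.1  ⇒  (0.8)·x = 295.57  ⇒  x = 369.4625 K.
In Celsius: 369.4625 - 273.15 = 96.31°C.

96.31°C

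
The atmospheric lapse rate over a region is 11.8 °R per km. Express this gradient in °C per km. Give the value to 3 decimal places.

Since only a temperature interval is involved, the additive offset between the scales drops out.
A change of 1°R is a change of 5/9°C, so 11.8 × 5/9 = 6.556.

6.556 °C/km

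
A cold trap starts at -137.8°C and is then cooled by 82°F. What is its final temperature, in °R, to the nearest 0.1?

161.6°R

The 82°F change is an interval, so only the factor 5/9 applies: -82 × 5/9 = -45.5556°C.
Final Celsius temperature: -137.8000 - 45.5556 = -183.3556°C.
In Rankine: -183.3556 × 1.8 + 491.67 = 161.6°R.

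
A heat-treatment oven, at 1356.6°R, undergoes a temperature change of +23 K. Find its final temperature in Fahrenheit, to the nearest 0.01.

938.33°F

Initial temperature in Celsius: (1356.6 - 491.67) × 5/9 = 480.5167°C.
The 23 K change is an interval; Kelvin and Celsius degrees are the same size, so ΔC = +23°C.
Final Celsius temperature: 480.5167 + 23.0000 = 503.5167°C.
In Fahrenheit: 503.5167 × 1.8 + 32 = 938.33°F.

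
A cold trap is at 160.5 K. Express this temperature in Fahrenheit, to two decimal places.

-170.77°F

In Celsius: 160.5 - 273.15 = -112.6500°C.
In Fahrenheit: -112.6500 × 1.8 + 32 = -170.77°F.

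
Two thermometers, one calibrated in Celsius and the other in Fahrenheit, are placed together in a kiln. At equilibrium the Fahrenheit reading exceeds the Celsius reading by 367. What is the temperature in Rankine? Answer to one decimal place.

Let x be the Celsius reading; then the Fahrenheit reading is 1.8·x + 32.
(1.8·x + 32) - x = 367  ⇒  (0.8)·x = 335  ⇒  x = 418.7500°C.
In Rankine: 418.7500 × 1.8 + 491.67 = 1245.4°R.

1245.4°R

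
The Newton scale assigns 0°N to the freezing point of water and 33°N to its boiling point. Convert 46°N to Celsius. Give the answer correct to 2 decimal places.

Linear interpolation between the fixed points: C = (46 - 0) × 100 / (33 - 0) = 139.3939°C.

139.39°C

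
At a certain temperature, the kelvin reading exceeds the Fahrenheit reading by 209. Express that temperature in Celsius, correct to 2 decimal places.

Let x be the Fahrenheit reading; then the kelvin reading is 5/9·x + 255.372.
(5/9·x + 255.372) - x = 209  ⇒  (-4/9)·x = -46.3722  ⇒  x = 104.3375°F.
In Celsius: (104.3375 - 32) × 5/9 = 40.19°C.

40.19°C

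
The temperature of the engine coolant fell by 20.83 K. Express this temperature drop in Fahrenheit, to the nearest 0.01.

An interval of 1 K corresponds to 1.8°F.
20.83 × 1.8 = 37.49.

37.49°F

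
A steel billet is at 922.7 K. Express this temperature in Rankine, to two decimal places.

1660.86°R

In Celsius: 922.7 - 273.15 = 649.5500°C.
In Rankine: 649.5500 × 1.8 + 491.67 = 1660.86°R.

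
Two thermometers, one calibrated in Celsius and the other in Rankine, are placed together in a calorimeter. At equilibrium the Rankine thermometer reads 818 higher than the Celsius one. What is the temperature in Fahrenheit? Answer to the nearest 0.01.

766.24°F

Let x be the Celsius reading; then the Rankine reading is 1.8·x + 491.67.
(1.8·x + 491.67) - x = 818  ⇒  (0.8)·x = 326.33  ⇒  x = 407.9125°C.
In Fahrenheit: 407.9125 × 1.8 + 32 = 766.24°F.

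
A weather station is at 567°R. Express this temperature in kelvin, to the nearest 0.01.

In Celsius: (567 - 491.67) × 5/9 = 41.8500°C.
In kelvin: 41.8500 + 273.15 = 315.00 K.

315.00 K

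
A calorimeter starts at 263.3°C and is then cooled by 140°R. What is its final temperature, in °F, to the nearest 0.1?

365.9°F

The 140°R change is an interval, so only the factor 5/9 applies: -140 × 5/9 = -77.7778°C.
Final Celsius temperature: 263.3000 - 77.7778 = 185.5222°C.
In Fahrenheit: 185.5222 × 1.8 + 32 = 365.9°F.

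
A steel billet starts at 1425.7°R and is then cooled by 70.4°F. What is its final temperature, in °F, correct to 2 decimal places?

Initial temperature in Celsius: (1425.7 - 491.67) × 5/9 = 518.9056°C.
The 70.4°F change is an interval, so only the factor 5/9 applies: -70.4 × 5/9 = -39.1111°C.
Final Celsius temperature: 518.9056 - 39.1111 = 479.7944°C.
In Fahrenheit: 479.7944 × 1.8 + 32 = 895.63°F.

895.63°F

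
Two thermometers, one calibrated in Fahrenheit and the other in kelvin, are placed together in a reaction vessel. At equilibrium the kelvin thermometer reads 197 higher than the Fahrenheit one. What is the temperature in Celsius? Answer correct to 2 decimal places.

Let x be the Fahrenheit reading; then the kelvin reading is 5/9·x + 255.372.
(5/9·x + 255.372) - x = 197  ⇒  (-4/9)·x = -58.3722  ⇒  x = 131.3375°F.
In Celsius: (131.3375 - 32) × 5/9 = 55.19°C.

55.19°C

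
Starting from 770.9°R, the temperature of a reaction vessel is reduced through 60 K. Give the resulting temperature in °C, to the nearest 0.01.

Initial temperature in Celsius: (770.9 - 491.67) × 5/9 = 155.1278°C.
The 60 K change is an interval; Kelvin and Celsius degrees are the same size, so ΔC = -60°C.
Final Celsius temperature: 155.1278 - 60.0000 = 95.1278°C.

95.13°C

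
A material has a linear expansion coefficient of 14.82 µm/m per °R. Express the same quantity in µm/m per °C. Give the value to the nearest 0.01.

Since only a temperature interval is involved, the additive offset between the scales drops out.
A change of 1°C is a change of 1.8°R, so per °C the value is 14.82 × 1.8 = 26.68.

26.68 µm/m per °C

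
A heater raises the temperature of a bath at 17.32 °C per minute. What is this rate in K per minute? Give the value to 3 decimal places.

The quantity depends on a temperature interval, so only the ratio of degree sizes applies; the offset between the scales is irrelevant.
A change of 1°C is a change of 1 K, so 17.32 × 1 = 17.320.

17.320 K/minute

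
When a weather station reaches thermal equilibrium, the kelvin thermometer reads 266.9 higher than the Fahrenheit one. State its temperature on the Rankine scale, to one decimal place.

Let x be the Fahrenheit reading; then the kelvin reading is 5/9·x + 255.372.
(5/9·x + 255.372) - x = 266.9  ⇒  (-4/9)·x = 11.5278  ⇒  x = -25.9375°F.
In Celsius: (-25.9375 - 32) × 5/9 = -32.1875°C.
In Rankine: -32.1875 × 1.8 + 491.67 = 433.7°R.

433.7°R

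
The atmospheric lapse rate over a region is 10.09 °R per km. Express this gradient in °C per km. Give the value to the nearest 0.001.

Since only a temperature interval is involved, the additive offset between the scales drops out.
A change of 1°R is a change of 5/9°C, so 10.09 × 5/9 = 5.606.

5.606 °C/km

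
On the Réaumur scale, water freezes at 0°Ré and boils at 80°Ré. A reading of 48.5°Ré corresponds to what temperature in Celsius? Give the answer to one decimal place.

Linear interpolation between the fixed points: C = (48.5 - 0) × 100 / (80 - 0) = 60.6250°C.

60.6°C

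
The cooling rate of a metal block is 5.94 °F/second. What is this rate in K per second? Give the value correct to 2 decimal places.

The quantity depends on a temperature interval, so only the ratio of degree sizes applies; the offset between the scales is irrelevant.
A change of 1°F is a change of 5/9 K, so 5.94 × 5/9 = 3.30.

3.30 K/second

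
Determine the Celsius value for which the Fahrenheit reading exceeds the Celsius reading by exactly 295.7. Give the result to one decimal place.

Let C be the Celsius reading. The Fahrenheit reading is F = 1.8·C + 32.
Require F - C = 295.7: (0.8)·C + 32 = 295.7.
C = (295.7 - 32) / (0.8) = 329.6.

329.6°C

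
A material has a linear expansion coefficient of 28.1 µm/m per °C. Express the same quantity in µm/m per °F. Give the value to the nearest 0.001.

The quantity depends on a temperature interval, so only the ratio of degree sizes applies; the offset between the scales is irrelevant.
A change of 1°F is a change of 5/9°C, so per °F the value is 28.1 × 5/9 = 15.611.

15.611 µm/m per °F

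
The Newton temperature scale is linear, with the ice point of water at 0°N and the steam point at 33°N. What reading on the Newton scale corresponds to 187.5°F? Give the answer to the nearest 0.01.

First in Celsius: (187.5 - 32) × 5/9 = 86.3889°C.
Linearly onto the Newton scale: 0 + (86.3889 / 100) × (33 - 0) = 28.51°N.

28.51°N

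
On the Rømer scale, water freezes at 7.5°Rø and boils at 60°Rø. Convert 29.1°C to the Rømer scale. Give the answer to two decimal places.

22.78°Rø

Linearly onto the Rømer scale: 7.5 + (29.1000 / 100) × (60 - 7.5) = 22.78°Rø.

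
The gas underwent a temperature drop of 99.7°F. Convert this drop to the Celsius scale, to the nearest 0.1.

55.4°C

For a temperature interval the offset drops out; only the factor 5/9 applies.
99.7 × 5/9 = 55.4.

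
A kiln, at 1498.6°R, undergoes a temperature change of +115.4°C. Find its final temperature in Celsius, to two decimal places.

Initial temperature in Celsius: (1498.6 - 491.67) × 5/9 = 559.4056°C.
Final Celsius temperature: 559.4056 + 115.4000 = 674.8056°C.

674.81°C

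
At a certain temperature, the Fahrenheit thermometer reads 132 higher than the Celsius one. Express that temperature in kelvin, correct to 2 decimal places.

398.15 K

Let x be the Celsius reading; then the Fahrenheit reading is 1.8·x + 32.
(1.8·x + 32) - x = 132  ⇒  (0.8)·x = 100  ⇒  x = 125.0000°C.
In kelvin: 125.0000 + 273.15 = 398.15 K.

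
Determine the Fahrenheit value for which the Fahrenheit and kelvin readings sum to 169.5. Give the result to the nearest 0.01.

Let F be the Fahrenheit reading. The kelvin reading is K = 5/9·F + 255.372.
Require F + K = 169.5: (14/9)·F + 255.372 = 169.5.
F = (169.5 - 255.372) / (14/9) = -55.20.

-55.20°F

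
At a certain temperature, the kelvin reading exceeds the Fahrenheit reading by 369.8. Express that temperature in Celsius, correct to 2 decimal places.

Let x be the kelvin reading; then the Fahrenheit reading is 1.8·x - 459.67.
(1.8·x - 459.67) - x = -369.8  ⇒  (0.8)·x = 89.87  ⇒  x = 112.3375 K.
In Celsius: 112.3375 - 273.15 = -160.81°C.

-160.81°C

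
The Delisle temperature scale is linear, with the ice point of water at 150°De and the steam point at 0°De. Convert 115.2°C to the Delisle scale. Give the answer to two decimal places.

-22.80°De

Linearly onto the Delisle scale: 150 + (115.2000 / 100) × (0 - 150) = -22.80°De.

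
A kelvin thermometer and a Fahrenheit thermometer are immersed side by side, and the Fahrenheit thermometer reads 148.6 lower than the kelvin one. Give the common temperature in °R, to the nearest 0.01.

699.91°R

Let x be the kelvin reading; then the Fahrenheit reading is 1.8·x - 459.67.
(1.8·x - 459.67) - x = -148.6  ⇒  (0.8)·x = 311.07  ⇒  x = 388.8375 K.
In Celsius: 388.8375 - 273.15 = 115.6875°C.
In Rankine: 115.6875 × 1.8 + 491.67 = 699.91°R.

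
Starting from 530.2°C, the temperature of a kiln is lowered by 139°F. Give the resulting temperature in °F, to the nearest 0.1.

847.4°F

The 139°F change is an interval, so only the factor 5/9 applies: -139 × 5/9 = -77.2222°C.
Final Celsius temperature: 530.2000 - 77.2222 = 452.9778°C.
In Fahrenheit: 452.9778 × 1.8 + 32 = 847.4°F.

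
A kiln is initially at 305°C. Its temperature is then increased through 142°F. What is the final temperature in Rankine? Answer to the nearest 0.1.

The 142°F change is an interval, so only the factor 5/9 applies: +142 × 5/9 = +78.8889°C.
Final Celsius temperature: 305.0000 + 78.8889 = 383.8889°C.
In Rankine: 383.8889 × 1.8 + 491.67 = 1182.7°R.

1182.7°R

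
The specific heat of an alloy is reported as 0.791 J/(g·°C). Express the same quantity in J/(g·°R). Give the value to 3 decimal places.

The quantity depends on a temperature interval, so only the ratio of degree sizes applies; the offset between the scales is irrelevant.
A change of 1°R is a change of 5/9°C, so per °R the value is 0.791 × 5/9 = 0.439.

0.439 J/(g·°R)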